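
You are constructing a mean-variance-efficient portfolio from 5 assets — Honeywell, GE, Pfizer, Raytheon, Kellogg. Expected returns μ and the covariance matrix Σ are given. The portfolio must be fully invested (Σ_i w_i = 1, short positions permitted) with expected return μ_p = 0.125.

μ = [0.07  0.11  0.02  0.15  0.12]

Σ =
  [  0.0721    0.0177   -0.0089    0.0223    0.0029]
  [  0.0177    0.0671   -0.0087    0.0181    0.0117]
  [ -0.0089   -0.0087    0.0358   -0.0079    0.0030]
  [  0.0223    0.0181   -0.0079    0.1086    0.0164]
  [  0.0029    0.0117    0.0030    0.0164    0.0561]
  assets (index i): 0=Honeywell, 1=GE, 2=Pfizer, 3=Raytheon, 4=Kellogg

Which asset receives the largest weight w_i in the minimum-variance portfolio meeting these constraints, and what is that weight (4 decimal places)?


Kellogg (0.4345)

u=Σ⁻¹μ = [0.4688  1.1252  1.0256  0.9378  1.5511]
v=Σ⁻¹𝟙 = [12.9520  12.5860  34.4409  5.2728  11.1477]
a=μᵀu=0.503907  b=𝟙ᵀu=5.108559  c=𝟙ᵀv=76.399355  D=ac−b²=12.400791
λ₁=(c·0.125−b)/D = (76.399355·0.125−5.108559)/12.400791 = 0.358151
λ₂=(a−b·0.125)/D = (0.503907−5.108559·0.125)/12.400791 = -0.010859
w* = 0.358151·u + -0.010859·v:
  w_0 = 0.358151·0.4688 + -0.010859·12.9520 = 0.0273  (Honeywell)
  w_1 = 0.358151·1.1252 + -0.010859·12.5860 = 0.2663  (GE)
  w_2 = 0.358151·1.0256 + -0.010859·34.4409 = -0.0067  (Pfizer)
  w_3 = 0.358151·0.9378 + -0.010859·5.2728 = 0.2786  (Raytheon)
  w_4 = 0.358151·1.5511 + -0.010859·11.1477 = 0.4345  (Kellogg)
Σw_i=1.0000  μᵀw=0.1250
σ²=wᵀΣw=λ₁·μ_p+λ₂ = 0.358151·0.125 + -0.010859 = 0.033910 ≈ 0.0339


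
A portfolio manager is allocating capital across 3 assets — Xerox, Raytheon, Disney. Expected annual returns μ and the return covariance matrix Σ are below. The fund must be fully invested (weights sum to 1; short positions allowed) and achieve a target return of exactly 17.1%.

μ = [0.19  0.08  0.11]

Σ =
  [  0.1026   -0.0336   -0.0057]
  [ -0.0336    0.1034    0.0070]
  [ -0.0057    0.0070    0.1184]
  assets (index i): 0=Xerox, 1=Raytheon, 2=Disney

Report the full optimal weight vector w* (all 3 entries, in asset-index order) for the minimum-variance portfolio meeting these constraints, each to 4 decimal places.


0.7969  0.0918  0.1113

u=Σ⁻¹μ = [2.3917  1.4861  0.9563]
v=Σ⁻¹𝟙 = [14.7631  13.9042  8.3346]
a=μᵀu=0.678503  b=𝟙ᵀu=4.834126  c=𝟙ᵀv=37.001897  D=ac−b²=1.737135
λ₁=(c·0.171−b)/D = (37.001897·0.171−4.834126)/1.737135 = 0.859575
λ₂=(a−b·0.171)/D = (0.678503−4.834126·0.171)/1.737135 = -0.085274
w* = 0.859575·u + -0.085274·v:
  w_0 = 0.859575·2.3917 + -0.085274·14.7631 = 0.7969  (Xerox)
  w_1 = 0.859575·1.4861 + -0.085274·13.9042 = 0.0918  (Raytheon)
  w_2 = 0.859575·0.9563 + -0.085274·8.3346 = 0.1113  (Disney)
Σw_i=1.0000  μᵀw=0.1710
σ²=wᵀΣw=λ₁·μ_p+λ₂ = 0.859575·0.171 + -0.085274 = 0.061713 ≈ 0.0617


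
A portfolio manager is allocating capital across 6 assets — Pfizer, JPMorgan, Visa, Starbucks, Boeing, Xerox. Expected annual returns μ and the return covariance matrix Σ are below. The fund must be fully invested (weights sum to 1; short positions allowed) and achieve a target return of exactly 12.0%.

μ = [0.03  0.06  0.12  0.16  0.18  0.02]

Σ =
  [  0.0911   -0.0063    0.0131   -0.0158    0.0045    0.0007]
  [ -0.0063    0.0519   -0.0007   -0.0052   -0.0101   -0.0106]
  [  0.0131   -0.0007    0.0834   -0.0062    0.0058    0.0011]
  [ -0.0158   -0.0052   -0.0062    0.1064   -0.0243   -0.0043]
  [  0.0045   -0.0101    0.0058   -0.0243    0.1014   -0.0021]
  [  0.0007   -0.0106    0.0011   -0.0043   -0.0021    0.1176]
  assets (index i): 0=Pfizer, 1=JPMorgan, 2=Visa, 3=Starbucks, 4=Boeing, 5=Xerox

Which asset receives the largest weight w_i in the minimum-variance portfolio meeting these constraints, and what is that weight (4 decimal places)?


u=Σ⁻¹μ = [0.5565  2.0489  1.3665  2.3441  2.4478  0.4681]
v=Σ⁻¹𝟙 = [13.6401  28.3286  10.1235  17.5163  15.9414  11.8061]
a=μᵀu=1.128635  b=𝟙ᵀu=9.231920  c=𝟙ᵀv=97.355968  D=ac−b²=24.651023
λ₁=(c·0.120−b)/D = (97.355968·0.120−9.231920)/24.651023 = 0.099420
λ₂=(a−b·0.120)/D = (1.128635−9.231920·0.120)/24.651023 = 0.000844
w* = 0.099420·u + 0.000844·v:
  w_0 = 0.099420·0.5565 + 0.000844·13.6401 = 0.0668  (Pfizer)
  w_1 = 0.099420·2.0489 + 0.000844·28.3286 = 0.2276  (JPMorgan)
  w_2 = 0.099420·1.3665 + 0.000844·10.1235 = 0.1444  (Visa)
  w_3 = 0.099420·2.3441 + 0.000844·17.5163 = 0.2478  (Starbucks)
  w_4 = 0.099420·2.4478 + 0.000844·15.9414 = 0.2568  (Boeing)
  w_5 = 0.099420·0.4681 + 0.000844·11.8061 = 0.0565  (Xerox)
Σw_i=1.0000  μᵀw=0.1200
σ²=wᵀΣw=λ₁·μ_p+λ₂ = 0.099420·0.120 + 0.000844 = 0.012774 ≈ 0.0128

Boeing (0.2568)


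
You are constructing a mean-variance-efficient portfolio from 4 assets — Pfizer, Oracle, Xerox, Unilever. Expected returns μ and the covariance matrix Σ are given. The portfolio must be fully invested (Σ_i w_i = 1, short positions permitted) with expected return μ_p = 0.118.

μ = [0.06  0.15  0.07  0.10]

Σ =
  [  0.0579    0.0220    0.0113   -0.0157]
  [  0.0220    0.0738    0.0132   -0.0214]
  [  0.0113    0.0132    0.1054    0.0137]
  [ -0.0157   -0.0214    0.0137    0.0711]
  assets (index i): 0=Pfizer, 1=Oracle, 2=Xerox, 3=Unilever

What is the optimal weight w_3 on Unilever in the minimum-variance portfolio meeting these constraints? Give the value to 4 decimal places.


x=Σ⁻¹μ = [0.7233  2.4954  -0.0278  2.3226]
y=Σ⁻¹𝟙 = [17.1324  14.1267  3.0865  21.5050]
a=μᵀx=0.648020  b=𝟙ᵀx=5.513506  c=𝟙ᵀy=55.850564  D=ac−b²=5.793518
λ₁=(c·0.118−b)/D = (55.850564·0.118−5.513506)/5.793518 = 0.185873
λ₂=(a−b·0.118)/D = (0.648020−5.513506·0.118)/5.793518 = -0.000444
w* = 0.185873·x + -0.000444·y:
  w_0 = 0.185873·0.7233 + -0.000444·17.1324 = 0.1268  (Pfizer)
  w_1 = 0.185873·2.4954 + -0.000444·14.1267 = 0.4575  (Oracle)
  w_2 = 0.185873·-0.0278 + -0.000444·3.0865 = -0.0065  (Xerox)
  w_3 = 0.185873·2.3226 + -0.000444·21.5050 = 0.4222  (Unilever)
Σw_i=1.0000  μᵀw=0.1180
σ²=wᵀΣw=λ₁·μ_p+λ₂ = 0.185873·0.118 + -0.000444 = 0.021489 ≈ 0.0215

0.4222


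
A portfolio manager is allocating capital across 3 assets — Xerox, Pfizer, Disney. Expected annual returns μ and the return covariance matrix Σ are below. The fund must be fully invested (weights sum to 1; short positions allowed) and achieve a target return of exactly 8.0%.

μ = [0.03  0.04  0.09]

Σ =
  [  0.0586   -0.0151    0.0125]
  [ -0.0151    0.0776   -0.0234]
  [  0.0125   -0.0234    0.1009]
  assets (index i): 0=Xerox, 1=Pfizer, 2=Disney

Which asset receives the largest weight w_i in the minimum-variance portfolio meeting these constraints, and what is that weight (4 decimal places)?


p=Σ⁻¹μ = [0.5299  0.9330  1.0427]
q=Σ⁻¹𝟙 = [19.7199  20.4025  12.1994]
a=μᵀp=0.147061  b=𝟙ᵀp=2.505645  c=𝟙ᵀq=52.321836  D=ac−b²=1.416253
λ₁=(c·0.080−b)/D = (52.321836·0.080−2.505645)/1.416253 = 1.186300
λ₂=(a−b·0.080)/D = (0.147061−2.505645·0.080)/1.416253 = -0.037698
w* = 1.186300·p + -0.037698·q:
  w_0 = 1.186300·0.5299 + -0.037698·19.7199 = -0.1147  (Xerox)
  w_1 = 1.186300·0.9330 + -0.037698·20.4025 = 0.3377  (Pfizer)
  w_2 = 1.186300·1.0427 + -0.037698·12.1994 = 0.7771  (Disney)
Σw_i=1.0000  μᵀw=0.0800
σ²=wᵀΣw=λ₁·μ_p+λ₂ = 1.186300·0.080 + -0.037698 = 0.057206 ≈ 0.0572

Disney (0.7771)


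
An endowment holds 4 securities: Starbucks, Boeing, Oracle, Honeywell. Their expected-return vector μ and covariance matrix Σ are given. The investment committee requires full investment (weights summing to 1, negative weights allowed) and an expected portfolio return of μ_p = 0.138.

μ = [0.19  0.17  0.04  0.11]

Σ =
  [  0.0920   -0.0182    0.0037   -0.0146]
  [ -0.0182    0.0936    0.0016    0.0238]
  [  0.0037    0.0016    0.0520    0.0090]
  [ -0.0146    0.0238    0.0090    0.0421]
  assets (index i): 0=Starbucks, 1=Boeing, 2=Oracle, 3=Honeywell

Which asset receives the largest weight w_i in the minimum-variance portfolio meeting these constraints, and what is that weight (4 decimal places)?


x=Σ⁻¹μ = [2.8134  1.6972  0.0642  2.6153]
y=Σ⁻¹𝟙 = [15.2879  7.9376  14.1710  21.5380]
a=μᵀx=1.113326  b=𝟙ᵀx=7.190115  c=𝟙ᵀy=58.934515  D=ac−b²=13.915581
λ₁=(c·0.138−b)/D = (58.934515·0.138−7.190115)/13.915581 = 0.067755
λ₂=(a−b·0.138)/D = (1.113326−7.190115·0.138)/13.915581 = 0.008702
w* = 0.067755·x + 0.008702·y:
  w_0 = 0.067755·2.8134 + 0.008702·15.2879 = 0.3237  (Starbucks)
  w_1 = 0.067755·1.6972 + 0.008702·7.9376 = 0.1841  (Boeing)
  w_2 = 0.067755·0.0642 + 0.008702·14.1710 = 0.1277  (Oracle)
  w_3 = 0.067755·2.6153 + 0.008702·21.5380 = 0.3646  (Honeywell)
Σw_i=1.0000  μᵀw=0.1380
σ²=wᵀΣw=λ₁·μ_p+λ₂ = 0.067755·0.138 + 0.008702 = 0.018052 ≈ 0.0181

Honeywell (0.3646)


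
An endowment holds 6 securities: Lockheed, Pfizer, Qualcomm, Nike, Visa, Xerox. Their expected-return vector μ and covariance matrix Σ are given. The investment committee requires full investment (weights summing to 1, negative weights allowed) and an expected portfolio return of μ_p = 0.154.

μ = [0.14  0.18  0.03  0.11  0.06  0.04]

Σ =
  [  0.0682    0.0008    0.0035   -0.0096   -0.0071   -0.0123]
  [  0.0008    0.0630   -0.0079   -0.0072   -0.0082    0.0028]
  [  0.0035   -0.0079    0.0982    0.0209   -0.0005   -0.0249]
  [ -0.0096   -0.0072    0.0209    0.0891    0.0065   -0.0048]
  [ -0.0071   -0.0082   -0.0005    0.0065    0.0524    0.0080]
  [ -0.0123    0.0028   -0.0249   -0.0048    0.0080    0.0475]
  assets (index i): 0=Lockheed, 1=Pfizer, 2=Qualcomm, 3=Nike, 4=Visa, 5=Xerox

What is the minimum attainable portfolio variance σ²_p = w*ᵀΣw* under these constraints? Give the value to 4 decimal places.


p=Σ⁻¹μ = [2.6539  3.2123  0.5136  1.6255  1.5805  1.5073]
q=Σ⁻¹𝟙 = [23.0916  20.0663  16.8524  11.7480  19.0704  32.6588]
a=μᵀp=1.299109  b=𝟙ᵀp=11.093192  c=𝟙ᵀq=123.487580  D=ac−b²=37.364957
λ₁=(c·0.154−b)/D = (123.487580·0.154−11.093192)/37.364957 = 0.212068
λ₂=(a−b·0.154)/D = (1.299109−11.093192·0.154)/37.364957 = -0.010953
w* = 0.212068·p + -0.010953·q:
  w_0 = 0.212068·2.6539 + -0.010953·23.0916 = 0.3099  (Lockheed)
  w_1 = 0.212068·3.2123 + -0.010953·20.0663 = 0.4615  (Pfizer)
  w_2 = 0.212068·0.5136 + -0.010953·16.8524 = -0.0757  (Qualcomm)
  w_3 = 0.212068·1.6255 + -0.010953·11.7480 = 0.2160  (Nike)
  w_4 = 0.212068·1.5805 + -0.010953·19.0704 = 0.1263  (Visa)
  w_5 = 0.212068·1.5073 + -0.010953·32.6588 = -0.0380  (Xerox)
Σw_i=1.0000  μᵀw=0.1540
σ²=wᵀΣw=λ₁·μ_p+λ₂ = 0.212068·0.154 + -0.010953 = 0.021706 ≈ 0.0217

0.0217


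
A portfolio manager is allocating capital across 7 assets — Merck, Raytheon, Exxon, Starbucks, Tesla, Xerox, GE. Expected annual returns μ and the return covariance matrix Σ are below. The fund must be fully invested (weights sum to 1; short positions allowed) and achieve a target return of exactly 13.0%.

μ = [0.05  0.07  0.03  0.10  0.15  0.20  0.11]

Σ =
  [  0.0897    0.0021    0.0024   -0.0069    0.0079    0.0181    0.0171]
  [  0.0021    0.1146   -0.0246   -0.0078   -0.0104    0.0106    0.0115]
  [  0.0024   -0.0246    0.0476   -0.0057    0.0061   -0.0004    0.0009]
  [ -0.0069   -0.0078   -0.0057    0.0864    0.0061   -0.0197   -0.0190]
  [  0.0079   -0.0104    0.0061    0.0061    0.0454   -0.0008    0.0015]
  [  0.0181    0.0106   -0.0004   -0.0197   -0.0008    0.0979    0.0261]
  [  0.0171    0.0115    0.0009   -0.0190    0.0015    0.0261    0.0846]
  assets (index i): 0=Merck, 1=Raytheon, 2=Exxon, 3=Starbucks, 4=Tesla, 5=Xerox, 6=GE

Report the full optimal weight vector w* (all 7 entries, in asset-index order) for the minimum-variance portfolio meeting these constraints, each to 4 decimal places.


-0.0217  0.0996  0.1026  0.1809  0.3291  0.2171  0.0924

u=Σ⁻¹μ = [-0.2370  0.9373  0.9244  1.7379  3.2104  2.1283  0.8877]
v=Σ⁻¹𝟙 = [6.2902  15.9152  28.6648  18.1370  18.1435  8.8139  9.1130]
a=μᵀu=1.260144  b=𝟙ᵀu=9.588945  c=𝟙ᵀv=105.077578  D=ac−b²=40.465028
λ₁=(c·0.130−b)/D = (105.077578·0.130−9.588945)/40.465028 = 0.100609
λ₂=(a−b·0.130)/D = (1.260144−9.588945·0.130)/40.465028 = 0.000336
w* = 0.100609·u + 0.000336·v:
  w_0 = 0.100609·-0.2370 + 0.000336·6.2902 = -0.0217  (Merck)
  w_1 = 0.100609·0.9373 + 0.000336·15.9152 = 0.0996  (Raytheon)
  w_2 = 0.100609·0.9244 + 0.000336·28.6648 = 0.1026  (Exxon)
  w_3 = 0.100609·1.7379 + 0.000336·18.1370 = 0.1809  (Starbucks)
  w_4 = 0.100609·3.2104 + 0.000336·18.1435 = 0.3291  (Tesla)
  w_5 = 0.100609·2.1283 + 0.000336·8.8139 = 0.2171  (Xerox)
  w_6 = 0.100609·0.8877 + 0.000336·9.1130 = 0.0924  (GE)
Σw_i=1.0000  μᵀw=0.1300
σ²=wᵀΣw=λ₁·μ_p+λ₂ = 0.100609·0.130 + 0.000336 = 0.013415 ≈ 0.0134


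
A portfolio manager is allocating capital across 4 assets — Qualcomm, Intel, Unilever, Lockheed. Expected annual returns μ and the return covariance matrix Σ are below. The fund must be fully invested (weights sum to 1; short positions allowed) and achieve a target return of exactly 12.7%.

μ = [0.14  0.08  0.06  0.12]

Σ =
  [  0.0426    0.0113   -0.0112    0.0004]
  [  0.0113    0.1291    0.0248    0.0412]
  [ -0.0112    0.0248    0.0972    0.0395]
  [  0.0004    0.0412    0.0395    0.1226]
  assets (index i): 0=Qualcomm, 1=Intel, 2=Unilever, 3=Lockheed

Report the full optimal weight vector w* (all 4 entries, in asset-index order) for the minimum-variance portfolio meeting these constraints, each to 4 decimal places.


0.7221  -0.0200  0.1374  0.1605

g=Σ⁻¹μ = [3.4888  -0.0667  0.7296  0.7548]
h=Σ⁻¹𝟙 = [25.8142  2.1405  11.1939  3.7466]
a=μᵀg=0.617444  b=𝟙ᵀg=4.906449  c=𝟙ᵀh=42.895136  D=ac−b²=2.412090
λ₁=(c·0.127−b)/D = (42.895136·0.127−4.906449)/2.412090 = 0.224384
λ₂=(a−b·0.127)/D = (0.617444−4.906449·0.127)/2.412090 = -0.002353
w* = 0.224384·g + -0.002353·h:
  w_0 = 0.224384·3.4888 + -0.002353·25.8142 = 0.7221  (Qualcomm)
  w_1 = 0.224384·-0.0667 + -0.002353·2.1405 = -0.0200  (Intel)
  w_2 = 0.224384·0.7296 + -0.002353·11.1939 = 0.1374  (Unilever)
  w_3 = 0.224384·0.7548 + -0.002353·3.7466 = 0.1605  (Lockheed)
Σw_i=1.0000  μᵀw=0.1270
σ²=wᵀΣw=λ₁·μ_p+λ₂ = 0.224384·0.127 + -0.002353 = 0.026144 ≈ 0.0261


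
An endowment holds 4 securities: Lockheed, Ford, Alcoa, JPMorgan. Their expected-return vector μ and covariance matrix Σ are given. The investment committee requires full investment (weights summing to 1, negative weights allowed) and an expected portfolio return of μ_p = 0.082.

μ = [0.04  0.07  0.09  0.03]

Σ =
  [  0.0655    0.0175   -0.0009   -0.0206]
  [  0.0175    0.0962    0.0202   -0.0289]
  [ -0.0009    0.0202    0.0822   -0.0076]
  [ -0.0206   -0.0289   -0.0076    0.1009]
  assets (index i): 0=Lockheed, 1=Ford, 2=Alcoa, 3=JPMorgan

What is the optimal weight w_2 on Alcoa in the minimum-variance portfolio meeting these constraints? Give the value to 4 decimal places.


0.6890

p=Σ⁻¹μ = [0.6807  0.5951  1.0193  0.6835]
q=Σ⁻¹𝟙 = [18.2418  9.8581  11.5447  17.3282]
a=μᵀp=0.181128  b=𝟙ᵀp=2.978614  c=𝟙ᵀq=56.972873  D=ac−b²=1.447244
λ₁=(c·0.082−b)/D = (56.972873·0.082−2.978614)/1.447244 = 1.169922
λ₂=(a−b·0.082)/D = (0.181128−2.978614·0.082)/1.447244 = -0.043613
w* = 1.169922·p + -0.043613·q:
  w_0 = 1.169922·0.6807 + -0.043613·18.2418 = 0.0007  (Lockheed)
  w_1 = 1.169922·0.5951 + -0.043613·9.8581 = 0.2663  (Ford)
  w_2 = 1.169922·1.0193 + -0.043613·11.5447 = 0.6890  (Alcoa)
  w_3 = 1.169922·0.6835 + -0.043613·17.3282 = 0.0439  (JPMorgan)
Σw_i=1.0000  μᵀw=0.0820
σ²=wᵀΣw=λ₁·μ_p+λ₂ = 1.169922·0.082 + -0.043613 = 0.052321 ≈ 0.0523


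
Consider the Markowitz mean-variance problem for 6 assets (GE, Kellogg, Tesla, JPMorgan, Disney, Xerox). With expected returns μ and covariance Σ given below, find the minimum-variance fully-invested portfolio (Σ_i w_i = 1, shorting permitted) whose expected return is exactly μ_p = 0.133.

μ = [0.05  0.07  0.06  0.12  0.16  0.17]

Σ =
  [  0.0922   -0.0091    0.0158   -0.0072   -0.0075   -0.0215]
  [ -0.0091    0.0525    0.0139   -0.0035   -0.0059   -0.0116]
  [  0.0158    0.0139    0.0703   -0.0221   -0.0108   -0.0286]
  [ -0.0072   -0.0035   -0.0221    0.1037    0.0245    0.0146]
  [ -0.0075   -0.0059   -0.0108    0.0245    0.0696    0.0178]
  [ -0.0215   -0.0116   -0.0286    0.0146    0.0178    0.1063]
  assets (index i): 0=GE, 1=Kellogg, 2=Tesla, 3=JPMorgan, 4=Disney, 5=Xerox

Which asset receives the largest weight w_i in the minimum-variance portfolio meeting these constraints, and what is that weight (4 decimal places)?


p=Σ⁻¹μ = [1.1432  1.8260  1.6428  0.8916  2.0029  2.0139]
q=Σ⁻¹𝟙 = [15.6590  22.7429  17.9919  9.9374  13.0983  16.3388]
a=μᵀp=1.053352  b=𝟙ᵀp=9.520283  c=𝟙ᵀq=95.768316  D=ac−b²=10.242001
λ₁=(c·0.133−b)/D = (95.768316·0.133−9.520283)/10.242001 = 0.314089
λ₂=(a−b·0.133)/D = (1.053352−9.520283·0.133)/10.242001 = -0.020782
w* = 0.314089·p + -0.020782·q:
  w_0 = 0.314089·1.1432 + -0.020782·15.6590 = 0.0336  (GE)
  w_1 = 0.314089·1.8260 + -0.020782·22.7429 = 0.1009  (Kellogg)
  w_2 = 0.314089·1.6428 + -0.020782·17.9919 = 0.1421  (Tesla)
  w_3 = 0.314089·0.8916 + -0.020782·9.9374 = 0.0735  (JPMorgan)
  w_4 = 0.314089·2.0029 + -0.020782·13.0983 = 0.3569  (Disney)
  w_5 = 0.314089·2.0139 + -0.020782·16.3388 = 0.2930  (Xerox)
Σw_i=1.0000  μᵀw=0.1330
σ²=wᵀΣw=λ₁·μ_p+λ₂ = 0.314089·0.133 + -0.020782 = 0.020992 ≈ 0.0210

Disney (0.3569)


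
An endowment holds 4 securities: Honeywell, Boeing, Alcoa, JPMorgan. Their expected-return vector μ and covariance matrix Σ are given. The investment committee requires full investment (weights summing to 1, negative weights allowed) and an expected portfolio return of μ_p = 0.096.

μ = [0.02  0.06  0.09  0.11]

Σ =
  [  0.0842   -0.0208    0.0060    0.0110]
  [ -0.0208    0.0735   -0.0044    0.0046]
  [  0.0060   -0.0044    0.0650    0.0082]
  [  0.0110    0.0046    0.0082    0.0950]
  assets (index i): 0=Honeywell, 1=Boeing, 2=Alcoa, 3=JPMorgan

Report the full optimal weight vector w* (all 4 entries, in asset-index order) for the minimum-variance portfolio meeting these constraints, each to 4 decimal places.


-0.0647  0.2137  0.4570  0.3940

p=Σ⁻¹μ = [0.2402  0.9012  1.3005  0.9742]
q=Σ⁻¹𝟙 = [14.4495  18.1372  14.4296  6.7295]
a=μᵀp=0.283085  b=𝟙ᵀp=3.416132  c=𝟙ᵀq=53.745859  D=ac−b²=3.544713
λ₁=(c·0.096−b)/D = (53.745859·0.096−3.416132)/3.544713 = 0.491851
λ₂=(a−b·0.096)/D = (0.283085−3.416132·0.096)/3.544713 = -0.012656
w* = 0.491851·p + -0.012656·q:
  w_0 = 0.491851·0.2402 + -0.012656·14.4495 = -0.0647  (Honeywell)
  w_1 = 0.491851·0.9012 + -0.012656·18.1372 = 0.2137  (Boeing)
  w_2 = 0.491851·1.3005 + -0.012656·14.4296 = 0.4570  (Alcoa)
  w_3 = 0.491851·0.9742 + -0.012656·6.7295 = 0.3940  (JPMorgan)
Σw_i=1.0000  μᵀw=0.0960
σ²=wᵀΣw=λ₁·μ_p+λ₂ = 0.491851·0.096 + -0.012656 = 0.034561 ≈ 0.0346


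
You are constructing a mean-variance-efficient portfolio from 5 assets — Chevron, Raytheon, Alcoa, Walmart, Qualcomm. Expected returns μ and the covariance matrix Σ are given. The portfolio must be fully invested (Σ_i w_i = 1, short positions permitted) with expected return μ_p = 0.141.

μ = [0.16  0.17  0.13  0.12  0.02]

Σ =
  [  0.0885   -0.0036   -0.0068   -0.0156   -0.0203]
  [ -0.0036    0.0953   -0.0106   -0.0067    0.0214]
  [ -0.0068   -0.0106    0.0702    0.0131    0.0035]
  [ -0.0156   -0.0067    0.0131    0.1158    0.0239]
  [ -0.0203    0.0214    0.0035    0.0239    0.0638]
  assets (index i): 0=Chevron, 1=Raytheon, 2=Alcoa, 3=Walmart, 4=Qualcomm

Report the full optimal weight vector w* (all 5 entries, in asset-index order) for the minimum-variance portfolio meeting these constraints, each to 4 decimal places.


0.2834  0.2468  0.2698  0.1462  0.0538

p=Σ⁻¹μ = [2.2161  2.2802  2.1873  1.2916  -0.3501]
q=Σ⁻¹𝟙 = [17.4104  10.1165  15.4637  6.8432  14.4085]
a=μᵀp=1.174547  b=𝟙ᵀp=7.625095  c=𝟙ᵀq=64.242248  D=ac−b²=17.313459
λ₁=(c·0.141−b)/D = (64.242248·0.141−7.625095)/17.313459 = 0.082772
λ₂=(a−b·0.141)/D = (1.174547−7.625095·0.141)/17.313459 = 0.005742
w* = 0.082772·p + 0.005742·q:
  w_0 = 0.082772·2.2161 + 0.005742·17.4104 = 0.2834  (Chevron)
  w_1 = 0.082772·2.2802 + 0.005742·10.1165 = 0.2468  (Raytheon)
  w_2 = 0.082772·2.1873 + 0.005742·15.4637 = 0.2698  (Alcoa)
  w_3 = 0.082772·1.2916 + 0.005742·6.8432 = 0.1462  (Walmart)
  w_4 = 0.082772·-0.3501 + 0.005742·14.4085 = 0.0538  (Qualcomm)
Σw_i=1.0000  μᵀw=0.1410
σ²=wᵀΣw=λ₁·μ_p+λ₂ = 0.082772·0.141 + 0.005742 = 0.017412 ≈ 0.0174


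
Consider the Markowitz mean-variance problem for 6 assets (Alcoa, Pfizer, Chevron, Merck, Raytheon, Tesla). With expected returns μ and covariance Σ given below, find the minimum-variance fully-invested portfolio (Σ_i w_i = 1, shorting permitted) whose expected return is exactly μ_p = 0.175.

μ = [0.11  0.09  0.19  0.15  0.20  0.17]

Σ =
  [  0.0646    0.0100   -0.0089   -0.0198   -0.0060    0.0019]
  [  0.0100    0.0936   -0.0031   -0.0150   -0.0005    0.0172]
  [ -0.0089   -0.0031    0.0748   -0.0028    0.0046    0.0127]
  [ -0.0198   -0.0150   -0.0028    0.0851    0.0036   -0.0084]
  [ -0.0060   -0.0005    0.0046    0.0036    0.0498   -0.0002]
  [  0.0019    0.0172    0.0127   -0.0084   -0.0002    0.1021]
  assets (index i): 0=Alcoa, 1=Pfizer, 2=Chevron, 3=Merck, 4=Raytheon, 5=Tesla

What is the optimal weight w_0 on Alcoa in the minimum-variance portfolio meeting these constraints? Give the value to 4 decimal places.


0.1501

u=Σ⁻¹μ = [3.0670  0.9208  2.5685  2.6896  3.9686  1.3624]
v=Σ⁻¹𝟙 = [23.5168  10.5302  14.8319  19.4370  20.2739  7.3767]
a=μᵀu=2.337038  b=𝟙ᵀu=14.576989  c=𝟙ᵀv=95.966438  D=ac−b²=11.788617
λ₁=(c·0.175−b)/D = (95.966438·0.175−14.576989)/11.788617 = 0.188074
λ₂=(a−b·0.175)/D = (2.337038−14.576989·0.175)/11.788617 = -0.018148
w* = 0.188074·u + -0.018148·v:
  w_0 = 0.188074·3.0670 + -0.018148·23.5168 = 0.1501  (Alcoa)
  w_1 = 0.188074·0.9208 + -0.018148·10.5302 = -0.0179  (Pfizer)
  w_2 = 0.188074·2.5685 + -0.018148·14.8319 = 0.2139  (Chevron)
  w_3 = 0.188074·2.6896 + -0.018148·19.4370 = 0.1531  (Merck)
  w_4 = 0.188074·3.9686 + -0.018148·20.2739 = 0.3785  (Raytheon)
  w_5 = 0.188074·1.3624 + -0.018148·7.3767 = 0.1224  (Tesla)
Σw_i=1.0000  μᵀw=0.1750
σ²=wᵀΣw=λ₁·μ_p+λ₂ = 0.188074·0.175 + -0.018148 = 0.014765 ≈ 0.0148


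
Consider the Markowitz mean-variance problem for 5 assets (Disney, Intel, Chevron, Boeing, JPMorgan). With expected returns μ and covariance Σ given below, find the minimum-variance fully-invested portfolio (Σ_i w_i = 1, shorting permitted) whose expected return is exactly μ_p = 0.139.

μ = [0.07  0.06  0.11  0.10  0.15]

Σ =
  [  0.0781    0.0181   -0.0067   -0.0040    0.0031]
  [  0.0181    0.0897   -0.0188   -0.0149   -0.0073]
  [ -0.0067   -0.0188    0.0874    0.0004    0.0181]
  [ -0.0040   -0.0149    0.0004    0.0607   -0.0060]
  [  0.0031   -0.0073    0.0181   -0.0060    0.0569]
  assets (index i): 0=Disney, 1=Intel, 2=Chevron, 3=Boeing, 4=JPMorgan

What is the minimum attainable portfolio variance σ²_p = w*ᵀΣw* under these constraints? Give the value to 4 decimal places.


0.0346

p=Σ⁻¹μ = [0.6836  1.3450  1.0342  2.2810  2.6831]
q=Σ⁻¹𝟙 = [10.4099  16.8394  12.0815  22.9686  17.7468]
a=μᵀp=0.872878  b=𝟙ᵀp=8.026907  c=𝟙ᵀq=80.046255  D=ac−b²=5.439382
λ₁=(c·0.139−b)/D = (80.046255·0.139−8.026907)/5.439382 = 0.569830
λ₂=(a−b·0.139)/D = (0.872878−8.026907·0.139)/5.439382 = -0.044649
w* = 0.569830·p + -0.044649·q:
  w_0 = 0.569830·0.6836 + -0.044649·10.4099 = -0.0752  (Disney)
  w_1 = 0.569830·1.3450 + -0.044649·16.8394 = 0.0145  (Intel)
  w_2 = 0.569830·1.0342 + -0.044649·12.0815 = 0.0499  (Chevron)
  w_3 = 0.569830·2.2810 + -0.044649·22.9686 = 0.2743  (Boeing)
  w_4 = 0.569830·2.6831 + -0.044649·17.7468 = 0.7365  (JPMorgan)
Σw_i=1.0000  μᵀw=0.1390
σ²=wᵀΣw=λ₁·μ_p+λ₂ = 0.569830·0.139 + -0.044649 = 0.034558 ≈ 0.0346


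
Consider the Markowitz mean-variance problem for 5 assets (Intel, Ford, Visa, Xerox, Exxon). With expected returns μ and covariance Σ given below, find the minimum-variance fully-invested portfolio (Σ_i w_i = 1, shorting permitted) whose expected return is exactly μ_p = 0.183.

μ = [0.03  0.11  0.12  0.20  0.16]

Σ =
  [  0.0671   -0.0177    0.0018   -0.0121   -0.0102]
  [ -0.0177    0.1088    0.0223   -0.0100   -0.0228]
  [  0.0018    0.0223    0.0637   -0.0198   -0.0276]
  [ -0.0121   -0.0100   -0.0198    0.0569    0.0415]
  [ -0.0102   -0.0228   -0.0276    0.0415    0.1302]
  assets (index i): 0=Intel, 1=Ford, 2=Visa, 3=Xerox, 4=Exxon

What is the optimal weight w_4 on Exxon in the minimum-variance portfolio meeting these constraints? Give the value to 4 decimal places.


g=Σ⁻¹μ = [1.6312  1.2099  3.1843  4.6203  0.7709]
h=Σ⁻¹𝟙 = [23.6636  12.5775  22.4033  26.8254  7.9356]
a=μᵀg=1.611544  b=𝟙ᵀg=11.416603  c=𝟙ᵀh=93.405406  D=ac−b²=20.188135
λ₁=(c·0.183−b)/D = (93.405406·0.183−11.416603)/20.188135 = 0.281184
λ₂=(a−b·0.183)/D = (1.611544−11.416603·0.183)/20.188135 = -0.023662
w* = 0.281184·g + -0.023662·h:
  w_0 = 0.281184·1.6312 + -0.023662·23.6636 = -0.1013  (Intel)
  w_1 = 0.281184·1.2099 + -0.023662·12.5775 = 0.0426  (Ford)
  w_2 = 0.281184·3.1843 + -0.023662·22.4033 = 0.3653  (Visa)
  w_3 = 0.281184·4.6203 + -0.023662·26.8254 = 0.6644  (Xerox)
  w_4 = 0.281184·0.7709 + -0.023662·7.9356 = 0.0290  (Exxon)
Σw_i=1.0000  μᵀw=0.1830
σ²=wᵀΣw=λ₁·μ_p+λ₂ = 0.281184·0.183 + -0.023662 = 0.027795 ≈ 0.0278

0.0290


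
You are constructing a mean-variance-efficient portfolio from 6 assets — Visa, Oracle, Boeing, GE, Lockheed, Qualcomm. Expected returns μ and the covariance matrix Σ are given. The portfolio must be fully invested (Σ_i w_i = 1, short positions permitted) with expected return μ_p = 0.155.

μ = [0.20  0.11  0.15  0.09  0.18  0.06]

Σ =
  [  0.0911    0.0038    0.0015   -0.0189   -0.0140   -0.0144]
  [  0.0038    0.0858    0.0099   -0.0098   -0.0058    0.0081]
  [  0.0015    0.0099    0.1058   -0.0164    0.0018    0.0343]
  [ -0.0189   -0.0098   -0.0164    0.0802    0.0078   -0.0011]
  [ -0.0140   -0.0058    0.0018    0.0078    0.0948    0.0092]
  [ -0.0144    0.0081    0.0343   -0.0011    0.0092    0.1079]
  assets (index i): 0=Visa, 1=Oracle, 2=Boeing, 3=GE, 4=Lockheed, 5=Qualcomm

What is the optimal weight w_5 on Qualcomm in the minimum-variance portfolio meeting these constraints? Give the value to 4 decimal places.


0.0037

g=Σ⁻¹μ = [2.9136  1.3479  1.4639  2.0625  2.1934  0.2124]
h=Σ⁻¹𝟙 = [17.0985  12.1538  8.4528  18.6993  11.4226  7.1670]
a=μᵀg=1.543738  b=𝟙ᵀg=10.193571  c=𝟙ᵀh=74.994049  D=ac−b²=11.862290
λ₁=(c·0.155−b)/D = (74.994049·0.155−10.193571)/11.862290 = 0.120593
λ₂=(a−b·0.155)/D = (1.543738−10.193571·0.155)/11.862290 = -0.003057
w* = 0.120593·g + -0.003057·h:
  w_0 = 0.120593·2.9136 + -0.003057·17.0985 = 0.2991  (Visa)
  w_1 = 0.120593·1.3479 + -0.003057·12.1538 = 0.1254  (Oracle)
  w_2 = 0.120593·1.4639 + -0.003057·8.4528 = 0.1507  (Boeing)
  w_3 = 0.120593·2.0625 + -0.003057·18.6993 = 0.1915  (GE)
  w_4 = 0.120593·2.1934 + -0.003057·11.4226 = 0.2296  (Lockheed)
  w_5 = 0.120593·0.2124 + -0.003057·7.1670 = 0.0037  (Qualcomm)
Σw_i=1.0000  μᵀw=0.1550
σ²=wᵀΣw=λ₁·μ_p+λ₂ = 0.120593·0.155 + -0.003057 = 0.015635 ≈ 0.0156


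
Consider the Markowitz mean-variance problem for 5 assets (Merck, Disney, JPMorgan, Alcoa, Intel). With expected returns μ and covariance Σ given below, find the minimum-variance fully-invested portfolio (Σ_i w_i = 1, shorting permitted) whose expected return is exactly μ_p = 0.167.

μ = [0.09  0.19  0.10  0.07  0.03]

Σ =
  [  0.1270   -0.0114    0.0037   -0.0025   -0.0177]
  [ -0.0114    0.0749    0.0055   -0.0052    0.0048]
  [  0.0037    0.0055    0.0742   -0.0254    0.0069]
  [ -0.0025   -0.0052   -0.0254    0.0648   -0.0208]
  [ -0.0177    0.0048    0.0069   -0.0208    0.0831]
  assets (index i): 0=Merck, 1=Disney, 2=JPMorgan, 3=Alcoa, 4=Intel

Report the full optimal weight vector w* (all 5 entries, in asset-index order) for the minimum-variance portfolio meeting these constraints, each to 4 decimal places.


u=Σ⁻¹μ = [1.0618  2.6712  1.8116  2.3230  0.8639]
v=Σ⁻¹𝟙 = [11.9760  14.5659  20.7638  31.5986  19.9283]
a=μᵀu=0.972778  b=𝟙ᵀu=8.731490  c=𝟙ᵀv=98.832626  D=ac−b²=19.903247
λ₁=(c·0.167−b)/D = (98.832626·0.167−8.731490)/19.903247 = 0.390567
λ₂=(a−b·0.167)/D = (0.972778−8.731490·0.167)/19.903247 = -0.024387
w* = 0.390567·u + -0.024387·v:
  w_0 = 0.390567·1.0618 + -0.024387·11.9760 = 0.1226  (Merck)
  w_1 = 0.390567·2.6712 + -0.024387·14.5659 = 0.6881  (Disney)
  w_2 = 0.390567·1.8116 + -0.024387·20.7638 = 0.2012  (JPMorgan)
  w_3 = 0.390567·2.3230 + -0.024387·31.5986 = 0.1367  (Alcoa)
  w_4 = 0.390567·0.8639 + -0.024387·19.9283 = -0.1486  (Intel)
Σw_i=1.0000  μᵀw=0.1670
σ²=wᵀΣw=λ₁·μ_p+λ₂ = 0.390567·0.167 + -0.024387 = 0.040838 ≈ 0.0408

0.1226  0.6881  0.2012  0.1367  -0.1486


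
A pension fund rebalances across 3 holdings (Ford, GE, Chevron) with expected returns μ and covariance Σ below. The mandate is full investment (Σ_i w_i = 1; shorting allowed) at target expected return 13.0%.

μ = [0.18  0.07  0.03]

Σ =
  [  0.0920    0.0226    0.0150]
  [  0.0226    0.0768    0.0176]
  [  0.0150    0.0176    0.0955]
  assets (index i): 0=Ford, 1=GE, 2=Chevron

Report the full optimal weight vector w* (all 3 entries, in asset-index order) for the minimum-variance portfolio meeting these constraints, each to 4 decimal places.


x=Σ⁻¹μ = [1.8732  0.3713  -0.0485]
y=Σ⁻¹𝟙 = [7.3903  9.0966  7.6340]
a=μᵀx=0.361717  b=𝟙ᵀx=2.196035  c=𝟙ᵀy=24.120899  D=ac−b²=3.902357
λ₁=(c·0.130−b)/D = (24.120899·0.130−2.196035)/3.902357 = 0.240798
λ₂=(a−b·0.130)/D = (0.361717−2.196035·0.130)/3.902357 = 0.019535
w* = 0.240798·x + 0.019535·y:
  w_0 = 0.240798·1.8732 + 0.019535·7.3903 = 0.5954  (Ford)
  w_1 = 0.240798·0.3713 + 0.019535·9.0966 = 0.2671  (GE)
  w_2 = 0.240798·-0.0485 + 0.019535·7.6340 = 0.1374  (Chevron)
Σw_i=1.0000  μᵀw=0.1300
σ²=wᵀΣw=λ₁·μ_p+λ₂ = 0.240798·0.130 + 0.019535 = 0.050839 ≈ 0.0508

0.5954  0.2671  0.1374


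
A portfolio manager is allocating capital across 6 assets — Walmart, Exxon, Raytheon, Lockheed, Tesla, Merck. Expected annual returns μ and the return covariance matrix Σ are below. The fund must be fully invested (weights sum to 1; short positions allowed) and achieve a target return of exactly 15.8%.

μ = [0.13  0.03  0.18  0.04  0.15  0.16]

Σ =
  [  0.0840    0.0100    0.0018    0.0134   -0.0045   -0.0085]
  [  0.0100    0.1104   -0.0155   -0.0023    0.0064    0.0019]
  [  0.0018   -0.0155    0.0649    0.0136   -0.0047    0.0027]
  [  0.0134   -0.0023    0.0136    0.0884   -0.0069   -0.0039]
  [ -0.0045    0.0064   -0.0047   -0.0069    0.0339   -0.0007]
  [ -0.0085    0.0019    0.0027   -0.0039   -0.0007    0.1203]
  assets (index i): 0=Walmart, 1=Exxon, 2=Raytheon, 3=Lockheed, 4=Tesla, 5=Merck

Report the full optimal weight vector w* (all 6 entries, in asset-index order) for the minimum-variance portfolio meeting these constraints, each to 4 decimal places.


0.1639  -0.0026  0.2771  -0.0126  0.4484  0.1258

u=Σ⁻¹μ = [1.8476  0.2149  3.0490  0.1711  5.1164  1.4240]
v=Σ⁻¹𝟙 = [11.6533  8.4771  17.0583  10.2054  34.0761  9.1483]
a=μᵀu=1.797611  b=𝟙ᵀu=11.823101  c=𝟙ᵀv=90.618527  D=ac−b²=23.111136
λ₁=(c·0.158−b)/D = (90.618527·0.158−11.823101)/23.111136 = 0.107940
λ₂=(a−b·0.158)/D = (1.797611−11.823101·0.158)/23.111136 = -0.003048
w* = 0.107940·u + -0.003048·v:
  w_0 = 0.107940·1.8476 + -0.003048·11.6533 = 0.1639  (Walmart)
  w_1 = 0.107940·0.2149 + -0.003048·8.4771 = -0.0026  (Exxon)
  w_2 = 0.107940·3.0490 + -0.003048·17.0583 = 0.2771  (Raytheon)
  w_3 = 0.107940·0.1711 + -0.003048·10.2054 = -0.0126  (Lockheed)
  w_4 = 0.107940·5.1164 + -0.003048·34.0761 = 0.4484  (Tesla)
  w_5 = 0.107940·1.4240 + -0.003048·9.1483 = 0.1258  (Merck)
Σw_i=1.0000  μᵀw=0.1580
σ²=wᵀΣw=λ₁·μ_p+λ₂ = 0.107940·0.158 + -0.003048 = 0.014007 ≈ 0.0140


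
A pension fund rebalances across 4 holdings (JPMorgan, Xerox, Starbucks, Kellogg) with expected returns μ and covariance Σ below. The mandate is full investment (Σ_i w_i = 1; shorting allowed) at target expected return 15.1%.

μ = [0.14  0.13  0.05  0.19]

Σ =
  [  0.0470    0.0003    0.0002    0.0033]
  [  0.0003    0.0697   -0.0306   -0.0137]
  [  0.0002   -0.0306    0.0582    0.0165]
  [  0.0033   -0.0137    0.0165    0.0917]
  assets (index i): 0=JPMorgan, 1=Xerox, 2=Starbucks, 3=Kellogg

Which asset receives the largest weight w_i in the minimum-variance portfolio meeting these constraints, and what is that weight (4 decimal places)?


JPMorgan (0.3440)

u=Σ⁻¹μ = [2.8039  3.0903  1.8805  2.0944]
v=Σ⁻¹𝟙 = [20.3203  29.1649  29.8495  9.1602]
a=μᵀu=1.286255  b=𝟙ᵀu=9.869171  c=𝟙ᵀv=88.494737  D=ac−b²=16.426233
λ₁=(c·0.151−b)/D = (88.494737·0.151−9.869171)/16.426233 = 0.212680
λ₂=(a−b·0.151)/D = (1.286255−9.869171·0.151)/16.426233 = -0.012419
w* = 0.212680·u + -0.012419·v:
  w_0 = 0.212680·2.8039 + -0.012419·20.3203 = 0.3440  (JPMorgan)
  w_1 = 0.212680·3.0903 + -0.012419·29.1649 = 0.2951  (Xerox)
  w_2 = 0.212680·1.8805 + -0.012419·29.8495 = 0.0293  (Starbucks)
  w_3 = 0.212680·2.0944 + -0.012419·9.1602 = 0.3317  (Kellogg)
Σw_i=1.0000  μᵀw=0.1510
σ²=wᵀΣw=λ₁·μ_p+λ₂ = 0.212680·0.151 + -0.012419 = 0.019696 ≈ 0.0197


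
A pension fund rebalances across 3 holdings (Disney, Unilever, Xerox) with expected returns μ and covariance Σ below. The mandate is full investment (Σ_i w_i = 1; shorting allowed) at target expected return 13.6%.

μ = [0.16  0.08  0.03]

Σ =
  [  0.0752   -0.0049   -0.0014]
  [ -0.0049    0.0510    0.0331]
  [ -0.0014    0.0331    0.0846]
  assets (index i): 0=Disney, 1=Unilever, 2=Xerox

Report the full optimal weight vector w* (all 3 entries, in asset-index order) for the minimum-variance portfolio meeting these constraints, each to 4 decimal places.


0.6094  0.5356  -0.1450

p=Σ⁻¹μ = [2.2537  2.0518  -0.4109]
q=Σ⁻¹𝟙 = [14.5446  17.6625  5.1505]
a=μᵀp=0.512413  b=𝟙ᵀp=3.894656  c=𝟙ᵀq=37.357642  D=ac−b²=3.974192
λ₁=(c·0.136−b)/D = (37.357642·0.136−3.894656)/3.974192 = 0.298421
λ₂=(a−b·0.136)/D = (0.512413−3.894656·0.136)/3.974192 = -0.004343
w* = 0.298421·p + -0.004343·q:
  w_0 = 0.298421·2.2537 + -0.004343·14.5446 = 0.6094  (Disney)
  w_1 = 0.298421·2.0518 + -0.004343·17.6625 = 0.5356  (Unilever)
  w_2 = 0.298421·-0.4109 + -0.004343·5.1505 = -0.1450  (Xerox)
Σw_i=1.0000  μᵀw=0.1360
σ²=wᵀΣw=λ₁·μ_p+λ₂ = 0.298421·0.136 + -0.004343 = 0.036242 ≈ 0.0362


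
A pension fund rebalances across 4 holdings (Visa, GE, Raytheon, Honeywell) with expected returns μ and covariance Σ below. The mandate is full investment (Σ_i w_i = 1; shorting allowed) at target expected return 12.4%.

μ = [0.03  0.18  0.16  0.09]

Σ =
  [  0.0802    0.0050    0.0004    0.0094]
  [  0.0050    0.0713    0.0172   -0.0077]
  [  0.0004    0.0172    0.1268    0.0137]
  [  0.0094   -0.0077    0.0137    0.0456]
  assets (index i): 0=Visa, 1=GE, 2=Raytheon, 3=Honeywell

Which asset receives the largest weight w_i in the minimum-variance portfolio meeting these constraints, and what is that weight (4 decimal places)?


Honeywell (0.4271)

x=Σ⁻¹μ = [-0.0525  2.6073  0.6680  2.2241]
y=Σ⁻¹𝟙 = [9.0007  14.8713  3.5147  21.5296]
a=μᵀx=0.774783  b=𝟙ᵀx=5.446864  c=𝟙ᵀy=48.916304  D=ac−b²=8.231180
λ₁=(c·0.124−b)/D = (48.916304·0.124−5.446864)/8.231180 = 0.075172
λ₂=(a−b·0.124)/D = (0.774783−5.446864·0.124)/8.231180 = 0.012073
w* = 0.075172·x + 0.012073·y:
  w_0 = 0.075172·-0.0525 + 0.012073·9.0007 = 0.1047  (Visa)
  w_1 = 0.075172·2.6073 + 0.012073·14.8713 = 0.3755  (GE)
  w_2 = 0.075172·0.6680 + 0.012073·3.5147 = 0.0926  (Raytheon)
  w_3 = 0.075172·2.2241 + 0.012073·21.5296 = 0.4271  (Honeywell)
Σw_i=1.0000  μᵀw=0.1240
σ²=wᵀΣw=λ₁·μ_p+λ₂ = 0.075172·0.124 + 0.012073 = 0.021394 ≈ 0.0214


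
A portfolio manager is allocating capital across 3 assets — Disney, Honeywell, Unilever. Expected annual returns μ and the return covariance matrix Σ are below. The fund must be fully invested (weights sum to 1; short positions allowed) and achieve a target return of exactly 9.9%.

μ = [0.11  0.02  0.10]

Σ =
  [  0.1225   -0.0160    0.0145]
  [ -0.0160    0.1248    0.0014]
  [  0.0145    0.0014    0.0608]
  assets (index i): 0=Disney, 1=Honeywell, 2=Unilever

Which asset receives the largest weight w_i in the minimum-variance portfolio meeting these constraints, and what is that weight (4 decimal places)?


p=Σ⁻¹μ = [0.7568  0.2409  1.4587]
q=Σ⁻¹𝟙 = [7.6081  8.8263  14.4297]
a=μᵀp=0.233933  b=𝟙ᵀp=2.456387  c=𝟙ᵀq=30.864135  D=ac−b²=1.186311
λ₁=(c·0.099−b)/D = (30.864135·0.099−2.456387)/1.186311 = 0.505064
λ₂=(a−b·0.099)/D = (0.233933−2.456387·0.099)/1.186311 = -0.007796
w* = 0.505064·p + -0.007796·q:
  w_0 = 0.505064·0.7568 + -0.007796·7.6081 = 0.3229  (Disney)
  w_1 = 0.505064·0.2409 + -0.007796·8.8263 = 0.0529  (Honeywell)
  w_2 = 0.505064·1.4587 + -0.007796·14.4297 = 0.6242  (Unilever)
Σw_i=1.0000  μᵀw=0.0990
σ²=wᵀΣw=λ₁·μ_p+λ₂ = 0.505064·0.099 + -0.007796 = 0.042205 ≈ 0.0422

Unilever (0.6242)


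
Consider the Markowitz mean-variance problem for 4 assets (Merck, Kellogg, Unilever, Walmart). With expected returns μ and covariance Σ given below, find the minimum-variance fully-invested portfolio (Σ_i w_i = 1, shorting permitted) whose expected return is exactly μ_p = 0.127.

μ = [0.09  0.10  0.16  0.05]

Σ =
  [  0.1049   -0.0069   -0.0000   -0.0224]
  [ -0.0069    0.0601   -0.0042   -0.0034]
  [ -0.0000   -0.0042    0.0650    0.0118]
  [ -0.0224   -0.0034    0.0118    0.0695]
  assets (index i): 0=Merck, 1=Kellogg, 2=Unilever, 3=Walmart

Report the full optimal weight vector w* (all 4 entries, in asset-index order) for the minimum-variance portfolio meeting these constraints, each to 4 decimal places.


u=Σ⁻¹μ = [1.1556  2.0116  2.4510  0.7741]
v=Σ⁻¹𝟙 = [14.6724  20.2724  13.4588  17.8241]
a=μᵀu=0.736032  b=𝟙ᵀu=6.392362  c=𝟙ᵀv=66.227665  D=ac−b²=7.883391
λ₁=(c·0.127−b)/D = (66.227665·0.127−6.392362)/7.883391 = 0.256051
λ₂=(a−b·0.127)/D = (0.736032−6.392362·0.127)/7.883391 = -0.009615
w* = 0.256051·u + -0.009615·v:
  w_0 = 0.256051·1.1556 + -0.009615·14.6724 = 0.1548  (Merck)
  w_1 = 0.256051·2.0116 + -0.009615·20.2724 = 0.3202  (Kellogg)
  w_2 = 0.256051·2.4510 + -0.009615·13.4588 = 0.4982  (Unilever)
  w_3 = 0.256051·0.7741 + -0.009615·17.8241 = 0.0268  (Walmart)
Σw_i=1.0000  μᵀw=0.1270
σ²=wᵀΣw=λ₁·μ_p+λ₂ = 0.256051·0.127 + -0.009615 = 0.022904 ≈ 0.0229

0.1548  0.3202  0.4982  0.0268


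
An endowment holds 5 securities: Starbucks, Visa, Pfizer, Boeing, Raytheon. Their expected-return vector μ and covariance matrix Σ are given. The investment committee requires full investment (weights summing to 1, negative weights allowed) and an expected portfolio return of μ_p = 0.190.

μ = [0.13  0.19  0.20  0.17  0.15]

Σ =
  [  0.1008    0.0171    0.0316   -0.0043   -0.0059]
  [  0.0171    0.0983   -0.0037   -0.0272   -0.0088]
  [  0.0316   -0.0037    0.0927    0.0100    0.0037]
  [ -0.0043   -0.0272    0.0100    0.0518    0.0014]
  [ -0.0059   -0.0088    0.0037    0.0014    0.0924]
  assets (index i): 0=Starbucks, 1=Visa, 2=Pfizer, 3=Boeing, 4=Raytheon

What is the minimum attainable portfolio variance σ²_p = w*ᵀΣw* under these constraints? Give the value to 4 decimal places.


0.0215

g=Σ⁻¹μ = [0.5526  3.3756  1.5169  4.7575  1.8473]
h=Σ⁻¹𝟙 = [7.0238  17.9921  5.6071  27.9198  12.3370]
a=μᵀg=2.102456  b=𝟙ᵀg=12.049912  c=𝟙ᵀh=70.879691  D=ac−b²=3.821075
λ₁=(c·0.190−b)/D = (70.879691·0.190−12.049912)/3.821075 = 0.370898
λ₂=(a−b·0.190)/D = (2.102456−12.049912·0.190)/3.821075 = -0.048946
w* = 0.370898·g + -0.048946·h:
  w_0 = 0.370898·0.5526 + -0.048946·7.0238 = -0.1388  (Starbucks)
  w_1 = 0.370898·3.3756 + -0.048946·17.9921 = 0.3714  (Visa)
  w_2 = 0.370898·1.5169 + -0.048946·5.6071 = 0.2882  (Pfizer)
  w_3 = 0.370898·4.7575 + -0.048946·27.9198 = 0.3980  (Boeing)
  w_4 = 0.370898·1.8473 + -0.048946·12.3370 = 0.0813  (Raytheon)
Σw_i=1.0000  μᵀw=0.1900
σ²=wᵀΣw=λ₁·μ_p+λ₂ = 0.370898·0.190 + -0.048946 = 0.021524 ≈ 0.0215
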